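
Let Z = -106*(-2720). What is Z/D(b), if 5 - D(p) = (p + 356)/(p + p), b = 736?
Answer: 106101760/1567 ≈ 67710.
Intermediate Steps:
D(p) = 5 - (356 + p)/(2*p) (D(p) = 5 - (p + 356)/(p + p) = 5 - (356 + p)/(2*p))
Z = 288320
Z/D(b) = 288320/(9/2 - 178/736) = 288320/(9/2 - 178*1/736) = 288320/(9/2 - 89/368) = 288320/(1567/368) = 288320*(368/1567) = 106101760/1567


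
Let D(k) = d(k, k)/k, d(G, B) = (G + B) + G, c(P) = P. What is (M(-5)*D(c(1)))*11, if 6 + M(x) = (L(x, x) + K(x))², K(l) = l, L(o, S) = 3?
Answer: -66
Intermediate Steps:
M(x) = -6 + (3 + x)²
d(G, B) = B + 2*G (d(G, B) = (B + G) + G = B + 2*G)
D(k) = 3 (D(k) = (k + 2*k)/k = (3*k)/k = 3)
(M(-5)*D(c(1)))*11 = ((-6 + (3 - 5)²)*3)*11 = ((-6 + (-2)²)*3)*11 = ((-6 + 4)*3)*11 = -2*3*11 = -6*11 = -66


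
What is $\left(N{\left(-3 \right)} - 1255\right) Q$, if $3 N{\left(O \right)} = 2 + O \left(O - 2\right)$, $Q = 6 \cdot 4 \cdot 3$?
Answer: $-89952$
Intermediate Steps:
$Q = 72$ ($Q = 24 \cdot 3 = 72$)
$N{\left(O \right)} = \frac{2}{3} + \frac{O \left(-2 + O\right)}{3}$ ($N{\left(O \right)} = \frac{2 + O \left(O - 2\right)}{3} = \frac{2 + O \left(-2 + O\right)}{3} = \frac{2}{3} + \frac{O \left(-2 + O\right)}{3}$)
$\left(N{\left(-3 \right)} - 1255\right) Q = \left(\left(\frac{2}{3} - -2 + \frac{\left(-3\right)^{2}}{3}\right) - 1255\right) 72 = \left(\left(\frac{2}{3} + 2 + \frac{1}{3} \cdot 9\right) - 1255\right) 72 = \left(\left(\frac{2}{3} + 2 + 3\right) - 1255\right) 72 = \left(\frac{17}{3} - 1255\right) 72 = \left(- \frac{3748}{3}\right) 72 = -89952$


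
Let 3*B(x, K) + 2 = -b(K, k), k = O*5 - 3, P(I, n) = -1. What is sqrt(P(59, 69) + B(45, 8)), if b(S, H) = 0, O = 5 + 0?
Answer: I*sqrt(15)/3 ≈ 1.291*I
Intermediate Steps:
O = 5
k = 22 (k = 5*5 - 3 = 25 - 3 = 22)
B(x, K) = -2/3 (B(x, K) = -2/3 + (-1*0)/3 = -2/3 + (1/3)*0 = -2/3 + 0 = -2/3)
sqrt(P(59, 69) + B(45, 8)) = sqrt(-1 - 2/3) = sqrt(-5/3) = I*sqrt(15)/3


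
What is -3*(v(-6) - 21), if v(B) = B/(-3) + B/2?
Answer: 66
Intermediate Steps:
v(B) = B/6 (v(B) = B*(-1/3) + B*(1/2) = -B/3 + B/2 = B/6)
-3*(v(-6) - 21) = -3*((1/6)*(-6) - 21) = -3*(-1 - 21) = -3*(-22) = 66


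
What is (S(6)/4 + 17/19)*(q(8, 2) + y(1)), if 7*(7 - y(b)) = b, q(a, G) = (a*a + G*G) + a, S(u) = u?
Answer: 3770/19 ≈ 198.42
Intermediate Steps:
q(a, G) = a + G**2 + a**2 (q(a, G) = (a**2 + G**2) + a = (G**2 + a**2) + a = a + G**2 + a**2)
y(b) = 7 - b/7
(S(6)/4 + 17/19)*(q(8, 2) + y(1)) = (6/4 + 17/19)*((8 + 2**2 + 8**2) + (7 - 1/7*1)) = (6*(1/4) + 17*(1/19))*((8 + 4 + 64) + (7 - 1/7)) = (3/2 + 17/19)*(76 + 48/7) = (91/38)*(580/7) = 3770/19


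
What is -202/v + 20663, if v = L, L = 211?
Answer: 4359691/211 ≈ 20662.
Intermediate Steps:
v = 211
-202/v + 20663 = -202/211 + 20663 = 4359691/211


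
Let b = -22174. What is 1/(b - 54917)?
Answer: -1/77091 ≈ -1.2972e-5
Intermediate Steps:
1/(b - 54917) = 1/(-22174 - 54917) = 1/(-77091) = -1/77091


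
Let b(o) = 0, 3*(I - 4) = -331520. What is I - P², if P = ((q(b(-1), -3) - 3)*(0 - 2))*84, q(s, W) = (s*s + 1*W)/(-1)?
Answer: -331508/3 ≈ -1.1050e+5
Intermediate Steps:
I = -331508/3 (I = 4 + (⅓)*(-331520) = 4 - 331520/3 = -331508/3 ≈ -1.1050e+5)
q(s, W) = -W - s² (q(s, W) = (s² + W)*(-1) = (W + s²)*(-1) = -W - s²)
P = 0 (P = (((-1*(-3) - 1*0²) - 3)*(0 - 2))*84 = (((3 - 1*0) - 3)*(-2))*84 = (((3 + 0) - 3)*(-2))*84 = ((3 - 3)*(-2))*84 = (0*(-2))*84 = 0*84 = 0)
I - P² = -331508/3 - 1*0² = -331508/3 - 1*0 = -331508/3 + 0 = -331508/3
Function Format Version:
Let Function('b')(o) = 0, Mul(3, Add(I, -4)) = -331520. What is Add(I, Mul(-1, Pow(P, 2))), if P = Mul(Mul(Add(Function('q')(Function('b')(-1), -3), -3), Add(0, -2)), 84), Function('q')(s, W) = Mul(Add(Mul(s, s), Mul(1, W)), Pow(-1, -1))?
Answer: Rational(-331508, 3) ≈ -1.1050e+5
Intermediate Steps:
I = Rational(-331508, 3) (I = Add(4, Mul(Rational(1, 3), -331520)) = Add(4, Rational(-331520, 3)) = Rational(-331508, 3) ≈ -1.1050e+5)
Function('q')(s, W) = Add(Mul(-1, W), Mul(-1, Pow(s, 2))) (Function('q')(s, W) = Mul(Add(Pow(s, 2), W), -1) = Mul(Add(W, Pow(s, 2)), -1) = Add(Mul(-1, W), Mul(-1, Pow(s, 2))))
P = 0 (P = Mul(Mul(Add(Add(Mul(-1, -3), Mul(-1, Pow(0, 2))), -3), Add(0, -2)), 84) = Mul(Mul(Add(Add(3, Mul(-1, 0)), -3), -2), 84) = Mul(Mul(Add(Add(3, 0), -3), -2), 84) = Mul(Mul(Add(3, -3), -2), 84) = Mul(Mul(0, -2), 84) = Mul(0, 84) = 0)
Add(I, Mul(-1, Pow(P, 2))) = Add(Rational(-331508, 3), Mul(-1, Pow(0, 2))) = Add(Rational(-331508, 3), Mul(-1, 0)) = Add(Rational(-331508, 3), 0) = Rational(-331508, 3)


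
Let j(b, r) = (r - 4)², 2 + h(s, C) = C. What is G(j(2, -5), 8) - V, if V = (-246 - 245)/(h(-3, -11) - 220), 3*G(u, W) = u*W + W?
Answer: 151375/699 ≈ 216.56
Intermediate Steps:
h(s, C) = -2 + C
j(b, r) = (-4 + r)²
G(u, W) = W/3 + W*u/3 (G(u, W) = (u*W + W)/3 = (W*u + W)/3 = (W + W*u)/3 = W/3 + W*u/3)
V = 491/233 (V = (-246 - 245)/((-2 - 11) - 220) = -491/(-13 - 220) = -491/(-233) = -491*(-1/233) = 491/233 ≈ 2.1073)
G(j(2, -5), 8) - V = (⅓)*8*(1 + (-4 - 5)²) - 1*491/233 = (⅓)*8*(1 + (-9)²) - 491/233 = (⅓)*8*(1 + 81) - 491/233 = (⅓)*8*82 - 491/233 = 656/3 - 491/233 = 151375/699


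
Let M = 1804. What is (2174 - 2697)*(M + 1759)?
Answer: -1863449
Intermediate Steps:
(2174 - 2697)*(M + 1759) = (2174 - 2697)*(1804 + 1759) = -523*3563 = -1863449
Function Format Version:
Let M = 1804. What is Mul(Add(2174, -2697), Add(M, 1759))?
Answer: -1863449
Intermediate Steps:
Mul(Add(2174, -2697), Add(M, 1759)) = Mul(Add(2174, -2697), Add(1804, 1759)) = Mul(-523, 3563) = -1863449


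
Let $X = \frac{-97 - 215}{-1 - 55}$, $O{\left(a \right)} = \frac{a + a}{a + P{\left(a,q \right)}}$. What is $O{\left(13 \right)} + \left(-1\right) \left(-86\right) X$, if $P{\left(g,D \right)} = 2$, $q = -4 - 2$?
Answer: $\frac{50492}{105} \approx 480.88$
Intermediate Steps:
$q = -6$
$O{\left(a \right)} = \frac{2 a}{2 + a}$ ($O{\left(a \right)} = \frac{a + a}{a + 2} = \frac{2 a}{2 + a}$)
$X = \frac{39}{7}$ ($X = - \frac{312}{-56} = \left(-312\right) \left(- \frac{1}{56}\right) = \frac{39}{7} \approx 5.5714$)
$O{\left(13 \right)} + \left(-1\right) \left(-86\right) X = 2 \cdot 13 \frac{1}{2 + 13} + \left(-1\right) \left(-86\right) \frac{39}{7} = 2 \cdot 13 \cdot \frac{1}{15} + 86 \cdot \frac{39}{7} = 2 \cdot 13 \cdot \frac{1}{15} + \frac{3354}{7} = \frac{26}{15} + \frac{3354}{7} = \frac{50492}{105}$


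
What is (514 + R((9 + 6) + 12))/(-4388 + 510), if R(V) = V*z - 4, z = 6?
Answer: -48/277 ≈ -0.17329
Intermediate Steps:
R(V) = -4 + 6*V (R(V) = V*6 - 4 = 6*V - 4 = -4 + 6*V)
(514 + R((9 + 6) + 12))/(-4388 + 510) = (514 + (-4 + 6*((9 + 6) + 12)))/(-4388 + 510) = (514 + (-4 + 6*(15 + 12)))/(-3878) = (514 + (-4 + 6*27))*(-1/3878) = (514 + (-4 + 162))*(-1/3878) = (514 + 158)*(-1/3878) = 672*(-1/3878) = -48/277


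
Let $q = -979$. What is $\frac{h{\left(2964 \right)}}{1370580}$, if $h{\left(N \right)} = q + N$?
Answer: $\frac{397}{274116} \approx 0.0014483$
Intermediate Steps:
$h{\left(N \right)} = -979 + N$
$\frac{h{\left(2964 \right)}}{1370580} = \frac{-979 + 2964}{1370580} = 1985 \cdot \frac{1}{1370580} = \frac{397}{274116}$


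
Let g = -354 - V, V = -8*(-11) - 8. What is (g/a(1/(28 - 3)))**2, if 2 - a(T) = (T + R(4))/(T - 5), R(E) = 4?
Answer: 2896161856/121801 ≈ 23778.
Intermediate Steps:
V = 80 (V = 88 - 8 = 80)
g = -434 (g = -354 - 1*80 = -354 - 80 = -434)
a(T) = 2 - (4 + T)/(-5 + T) (a(T) = 2 - (T + 4)/(T - 5) = 2 - (4 + T)/(-5 + T))
(g/a(1/(28 - 3)))**2 = (-434*(-5 + 1/(28 - 3))/(-14 + 1/(28 - 3)))**2 = (-434*(-5 + 1/25)/(-14 + 1/25))**2 = (-434/(-349/25/(-124/25)))**2 = (-434/((-25/124*(-349/25))))**2 = (-434/349/124)**2 = (-434*124/349)**2 = (-53816/349)**2 = 2896161856/121801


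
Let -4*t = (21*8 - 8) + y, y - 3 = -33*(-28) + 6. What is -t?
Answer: 1093/4 ≈ 273.25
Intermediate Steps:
y = 933 (y = 3 + (-33*(-28) + 6) = 3 + (924 + 6) = 3 + 930 = 933)
t = -1093/4 (t = -((21*8 - 8) + 933)/4 = -((168 - 8) + 933)/4 = -(160 + 933)/4 = -1/4*1093 = -1093/4 ≈ -273.25)
-t = -1*(-1093/4) = 1093/4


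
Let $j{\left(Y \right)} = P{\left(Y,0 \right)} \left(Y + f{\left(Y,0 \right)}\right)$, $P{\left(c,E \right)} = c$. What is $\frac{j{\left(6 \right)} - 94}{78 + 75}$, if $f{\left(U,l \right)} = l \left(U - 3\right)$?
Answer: $- \frac{58}{153} \approx -0.37909$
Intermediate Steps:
$f{\left(U,l \right)} = l \left(-3 + U\right)$
$j{\left(Y \right)} = Y^{2}$ ($j{\left(Y \right)} = Y \left(Y + 0 \left(-3 + Y\right)\right) = Y \left(Y + 0\right) = Y Y = Y^{2}$)
$\frac{j{\left(6 \right)} - 94}{78 + 75} = \frac{6^{2} - 94}{78 + 75} = \frac{36 - 94}{153} = \left(-58\right) \frac{1}{153} = - \frac{58}{153}$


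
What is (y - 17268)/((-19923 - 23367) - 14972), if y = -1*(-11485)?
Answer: 5783/58262 ≈ 0.099259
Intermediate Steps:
y = 11485
(y - 17268)/((-19923 - 23367) - 14972) = (11485 - 17268)/((-19923 - 23367) - 14972) = -5783/(-43290 - 14972) = -5783/(-58262) = -5783*(-1/58262) = 5783/58262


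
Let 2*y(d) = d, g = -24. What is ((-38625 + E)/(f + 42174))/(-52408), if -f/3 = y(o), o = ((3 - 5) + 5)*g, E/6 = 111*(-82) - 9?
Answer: 31097/738638352 ≈ 4.2100e-5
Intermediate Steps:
E = -54666 (E = 6*(111*(-82) - 9) = 6*(-9102 - 9) = 6*(-9111) = -54666)
o = -72 (o = ((3 - 5) + 5)*(-24) = (-2 + 5)*(-24) = 3*(-24) = -72)
y(d) = d/2
f = 108 (f = -3*(-72)/2 = -3*(-36) = 108)
((-38625 + E)/(f + 42174))/(-52408) = ((-38625 - 54666)/(108 + 42174))/(-52408) = -93291/42282*(-1/52408) = -93291*1/42282*(-1/52408) = -31097/14094*(-1/52408) = 31097/738638352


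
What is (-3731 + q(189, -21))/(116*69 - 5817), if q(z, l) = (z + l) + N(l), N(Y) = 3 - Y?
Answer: -3539/2187 ≈ -1.6182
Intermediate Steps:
q(z, l) = 3 + z (q(z, l) = (z + l) + (3 - l) = (l + z) + (3 - l) = 3 + z)
(-3731 + q(189, -21))/(116*69 - 5817) = (-3731 + (3 + 189))/(116*69 - 5817) = (-3731 + 192)/(8004 - 5817) = -3539/2187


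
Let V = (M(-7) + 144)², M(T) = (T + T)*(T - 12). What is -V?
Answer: -168100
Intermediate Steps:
M(T) = 2*T*(-12 + T) (M(T) = (2*T)*(-12 + T) = 2*T*(-12 + T))
V = 168100 (V = (2*(-7)*(-12 - 7) + 144)² = (2*(-7)*(-19) + 144)² = (266 + 144)² = 410² = 168100)
-V = -1*168100 = -168100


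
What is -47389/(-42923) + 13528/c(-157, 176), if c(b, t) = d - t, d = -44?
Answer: -142559191/2360765 ≈ -60.387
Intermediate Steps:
c(b, t) = -44 - t
-47389/(-42923) + 13528/c(-157, 176) = -47389/(-42923) + 13528/(-44 - 1*176) = -47389*(-1/42923) + 13528/(-44 - 176) = 47389/42923 + 13528/(-220) = 47389/42923 + 13528*(-1/220) = 47389/42923 - 3382/55 = -142559191/2360765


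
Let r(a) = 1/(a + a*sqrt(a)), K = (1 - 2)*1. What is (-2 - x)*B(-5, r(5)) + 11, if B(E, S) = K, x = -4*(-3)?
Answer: 25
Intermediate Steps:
x = 12
K = -1 (K = -1*1 = -1)
r(a) = 1/(a + a**(3/2))
B(E, S) = -1
(-2 - x)*B(-5, r(5)) + 11 = (-2 - 1*12)*(-1) + 11 = (-2 - 12)*(-1) + 11 = -14*(-1) + 11 = 14 + 11 = 25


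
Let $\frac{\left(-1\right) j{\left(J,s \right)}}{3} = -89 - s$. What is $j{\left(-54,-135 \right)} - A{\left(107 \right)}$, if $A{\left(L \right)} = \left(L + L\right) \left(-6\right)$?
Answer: $1146$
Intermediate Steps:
$A{\left(L \right)} = - 12 L$ ($A{\left(L \right)} = 2 L \left(-6\right) = - 12 L$)
$j{\left(J,s \right)} = 267 + 3 s$ ($j{\left(J,s \right)} = - 3 \left(-89 - s\right) = 267 + 3 s$)
$j{\left(-54,-135 \right)} - A{\left(107 \right)} = \left(267 + 3 \left(-135\right)\right) - \left(-12\right) 107 = \left(267 - 405\right) - -1284 = -138 + 1284 = 1146$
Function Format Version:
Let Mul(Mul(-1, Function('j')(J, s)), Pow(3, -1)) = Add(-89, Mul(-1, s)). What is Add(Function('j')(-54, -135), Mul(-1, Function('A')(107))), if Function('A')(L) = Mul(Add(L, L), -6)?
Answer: 1146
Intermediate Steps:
Function('A')(L) = Mul(-12, L) (Function('A')(L) = Mul(Mul(2, L), -6) = Mul(-12, L))
Function('j')(J, s) = Add(267, Mul(3, s)) (Function('j')(J, s) = Mul(-3, Add(-89, Mul(-1, s))) = Add(267, Mul(3, s)))
Add(Function('j')(-54, -135), Mul(-1, Function('A')(107))) = Add(Add(267, Mul(3, -135)), Mul(-1, Mul(-12, 107))) = Add(Add(267, -405), Mul(-1, -1284)) = Add(-138, 1284) = 1146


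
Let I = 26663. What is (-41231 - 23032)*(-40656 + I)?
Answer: 899232159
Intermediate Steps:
(-41231 - 23032)*(-40656 + I) = (-41231 - 23032)*(-40656 + 26663) = -64263*(-13993) = 899232159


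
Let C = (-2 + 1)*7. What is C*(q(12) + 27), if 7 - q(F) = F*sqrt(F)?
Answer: -238 + 168*sqrt(3) ≈ 52.985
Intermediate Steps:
q(F) = 7 - F**(3/2) (q(F) = 7 - F*sqrt(F) = 7 - F**(3/2))
C = -7 (C = -1*7 = -7)
C*(q(12) + 27) = -7*((7 - 12**(3/2)) + 27) = -7*((7 - 24*sqrt(3)) + 27) = -7*(34 - 24*sqrt(3)) = -238 + 168*sqrt(3)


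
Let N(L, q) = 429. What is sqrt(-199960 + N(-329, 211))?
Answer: I*sqrt(199531) ≈ 446.69*I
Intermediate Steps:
sqrt(-199960 + N(-329, 211)) = sqrt(-199960 + 429) = sqrt(-199531) = I*sqrt(199531)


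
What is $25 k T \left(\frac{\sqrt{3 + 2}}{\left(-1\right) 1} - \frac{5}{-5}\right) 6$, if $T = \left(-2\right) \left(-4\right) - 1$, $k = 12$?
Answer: $12600 - 12600 \sqrt{5} \approx -15574.0$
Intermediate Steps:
$T = 7$ ($T = 8 - 1 = 7$)
$25 k T \left(\frac{\sqrt{3 + 2}}{\left(-1\right) 1} - \frac{5}{-5}\right) 6 = 25 \cdot 12 \cdot 7 \left(\frac{\sqrt{3 + 2}}{\left(-1\right) 1} - \frac{5}{-5}\right) 6 = 300 \cdot 7 \left(\frac{\sqrt{5}}{-1} - -1\right) 6 = 300 \cdot 7 \left(\sqrt{5} \left(-1\right) + 1\right) 6 = 300 \cdot 7 \left(- \sqrt{5} + 1\right) 6 = 300 \cdot 7 \left(1 - \sqrt{5}\right) 6 = 300 \left(7 - 7 \sqrt{5}\right) 6 = 300 \left(42 - 42 \sqrt{5}\right) = 12600 - 12600 \sqrt{5}$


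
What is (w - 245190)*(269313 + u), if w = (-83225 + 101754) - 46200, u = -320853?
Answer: 14063255940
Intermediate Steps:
w = -27671 (w = 18529 - 46200 = -27671)
(w - 245190)*(269313 + u) = (-27671 - 245190)*(269313 - 320853) = -272861*(-51540) = 14063255940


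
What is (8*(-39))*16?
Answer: -4992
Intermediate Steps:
(8*(-39))*16 = -312*16 = -4992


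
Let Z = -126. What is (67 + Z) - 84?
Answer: -143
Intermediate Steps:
(67 + Z) - 84 = (67 - 126) - 84 = -59 - 84 = -143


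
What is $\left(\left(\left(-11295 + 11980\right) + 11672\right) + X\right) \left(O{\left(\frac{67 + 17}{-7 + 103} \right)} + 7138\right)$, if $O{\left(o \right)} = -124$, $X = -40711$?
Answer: $-198874956$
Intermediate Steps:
$\left(\left(\left(-11295 + 11980\right) + 11672\right) + X\right) \left(O{\left(\frac{67 + 17}{-7 + 103} \right)} + 7138\right) = \left(\left(\left(-11295 + 11980\right) + 11672\right) - 40711\right) \left(-124 + 7138\right) = \left(\left(685 + 11672\right) - 40711\right) 7014 = \left(12357 - 40711\right) 7014 = \left(-28354\right) 7014 = -198874956$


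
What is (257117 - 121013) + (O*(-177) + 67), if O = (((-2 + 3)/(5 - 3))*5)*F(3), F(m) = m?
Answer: 269687/2 ≈ 1.3484e+5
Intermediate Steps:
O = 15/2 (O = (((-2 + 3)/(5 - 3))*5)*3 = ((1/2)*5)*3 = ((1*(½))*5)*3 = ((½)*5)*3 = (5/2)*3 = 15/2 ≈ 7.5000)
(257117 - 121013) + (O*(-177) + 67) = (257117 - 121013) + ((15/2)*(-177) + 67) = 136104 + (-2655/2 + 67) = 136104 - 2521/2 = 269687/2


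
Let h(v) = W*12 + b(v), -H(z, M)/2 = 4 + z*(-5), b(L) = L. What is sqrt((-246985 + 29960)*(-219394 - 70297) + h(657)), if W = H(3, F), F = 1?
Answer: 2*sqrt(15717547549) ≈ 2.5074e+5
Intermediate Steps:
H(z, M) = -8 + 10*z (H(z, M) = -2*(4 + z*(-5)) = -2*(4 - 5*z) = -8 + 10*z)
W = 22 (W = -8 + 10*3 = -8 + 30 = 22)
h(v) = 264 + v (h(v) = 22*12 + v = 264 + v)
sqrt((-246985 + 29960)*(-219394 - 70297) + h(657)) = sqrt((-246985 + 29960)*(-219394 - 70297) + (264 + 657)) = sqrt(-217025*(-289691) + 921) = sqrt(62870189275 + 921) = sqrt(62870190196) = 2*sqrt(15717547549)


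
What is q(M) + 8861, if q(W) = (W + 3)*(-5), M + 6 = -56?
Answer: 9156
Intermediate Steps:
M = -62 (M = -6 - 56 = -62)
q(W) = -15 - 5*W (q(W) = (3 + W)*(-5) = -15 - 5*W)
q(M) + 8861 = (-15 - 5*(-62)) + 8861 = (-15 + 310) + 8861 = 295 + 8861 = 9156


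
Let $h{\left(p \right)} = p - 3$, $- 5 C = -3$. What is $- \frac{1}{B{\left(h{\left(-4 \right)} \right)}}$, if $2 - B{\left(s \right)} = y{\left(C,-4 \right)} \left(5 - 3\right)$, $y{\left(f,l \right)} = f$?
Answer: $- \frac{5}{4} \approx -1.25$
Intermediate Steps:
$C = \frac{3}{5}$ ($C = \left(- \frac{1}{5}\right) \left(-3\right) = \frac{3}{5} \approx 0.6$)
$h{\left(p \right)} = -3 + p$
$B{\left(s \right)} = \frac{4}{5}$ ($B{\left(s \right)} = 2 - \frac{3 \left(5 - 3\right)}{5} = 2 - \frac{3}{5} \cdot 2 = 2 - \frac{6}{5} = \frac{4}{5}$)
$- \frac{1}{B{\left(h{\left(-4 \right)} \right)}} = - \frac{1}{\frac{4}{5}} = \left(-1\right) \frac{5}{4} = - \frac{5}{4}$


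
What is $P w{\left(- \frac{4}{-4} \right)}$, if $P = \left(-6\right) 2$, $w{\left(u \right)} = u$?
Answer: $-12$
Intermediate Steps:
$P = -12$
$P w{\left(- \frac{4}{-4} \right)} = - 12 \left(- \frac{4}{-4}\right) = - 12 \left(\left(-4\right) \left(- \frac{1}{4}\right)\right) = \left(-12\right) 1 = -12$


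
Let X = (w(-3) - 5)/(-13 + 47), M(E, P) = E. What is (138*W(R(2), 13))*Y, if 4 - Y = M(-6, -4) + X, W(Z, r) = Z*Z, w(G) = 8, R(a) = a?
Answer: 93012/17 ≈ 5471.3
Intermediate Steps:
W(Z, r) = Z**2
X = 3/34 (X = (8 - 5)/(-13 + 47) = 3/34 ≈ 0.088235)
Y = 337/34 (Y = 4 - (-6 + 3/34) = 4 - 1*(-201/34) = 4 + 201/34 = 337/34 ≈ 9.9118)
(138*W(R(2), 13))*Y = (138*2**2)*(337/34) = (138*4)*(337/34) = 552*(337/34) = 93012/17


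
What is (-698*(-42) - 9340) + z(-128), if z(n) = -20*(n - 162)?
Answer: 25776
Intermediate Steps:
z(n) = 3240 - 20*n (z(n) = -20*(-162 + n) = 3240 - 20*n)
(-698*(-42) - 9340) + z(-128) = (-698*(-42) - 9340) + (3240 - 20*(-128)) = (29316 - 9340) + (3240 + 2560) = 19976 + 5800 = 25776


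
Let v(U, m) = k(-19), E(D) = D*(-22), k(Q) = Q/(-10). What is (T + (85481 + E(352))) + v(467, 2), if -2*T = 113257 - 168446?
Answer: 526667/5 ≈ 1.0533e+5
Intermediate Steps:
k(Q) = -Q/10 (k(Q) = Q*(-⅒) = -Q/10)
T = 55189/2 (T = -(113257 - 168446)/2 = -½*(-55189) = 55189/2 ≈ 27595.)
E(D) = -22*D
v(U, m) = 19/10 (v(U, m) = -⅒*(-19) = 19/10)
(T + (85481 + E(352))) + v(467, 2) = (55189/2 + (85481 - 22*352)) + 19/10 = (55189/2 + (85481 - 7744)) + 19/10 = (55189/2 + 77737) + 19/10 = 210663/2 + 19/10 = 526667/5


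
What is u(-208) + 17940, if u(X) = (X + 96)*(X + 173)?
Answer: 21860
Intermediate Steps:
u(X) = (96 + X)*(173 + X)
u(-208) + 17940 = (16608 + (-208)² + 269*(-208)) + 17940 = (16608 + 43264 - 55952) + 17940 = 3920 + 17940 = 21860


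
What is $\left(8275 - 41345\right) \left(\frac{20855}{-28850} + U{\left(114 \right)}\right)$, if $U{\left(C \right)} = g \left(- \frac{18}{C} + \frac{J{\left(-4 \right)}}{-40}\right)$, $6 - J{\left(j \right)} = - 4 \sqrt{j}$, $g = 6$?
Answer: $\frac{931833232}{10963} + 39684 i \approx 84998.0 + 39684.0 i$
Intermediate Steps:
$J{\left(j \right)} = 6 + 4 \sqrt{j}$ ($J{\left(j \right)} = 6 - - 4 \sqrt{j} = 6 + 4 \sqrt{j}$)
$U{\left(C \right)} = - \frac{9}{10} - \frac{108}{C} - \frac{6 i}{5}$ ($U{\left(C \right)} = 6 \left(- \frac{18}{C} + \frac{6 + 4 \sqrt{-4}}{-40}\right) = 6 \left(- \frac{18}{C} + \left(6 + 4 \cdot 2 i\right) \left(- \frac{1}{40}\right)\right) = 6 \left(- \frac{18}{C} + \left(6 + 8 i\right) \left(- \frac{1}{40}\right)\right) = 6 \left(- \frac{18}{C} - \left(\frac{3}{20} + \frac{i}{5}\right)\right) = 6 \left(- \frac{3}{20} - \frac{18}{C} - \frac{i}{5}\right) = - \frac{9}{10} - \frac{108}{C} - \frac{6 i}{5}$)
$\left(8275 - 41345\right) \left(\frac{20855}{-28850} + U{\left(114 \right)}\right) = \left(8275 - 41345\right) \left(\frac{20855}{-28850} - \left(\frac{9}{10} + \frac{18}{19} + \frac{6 i}{5}\right)\right) = - 33070 \left(20855 \left(- \frac{1}{28850}\right) - \left(\frac{351}{190} + \frac{6 i}{5}\right)\right) = - 33070 \left(- \frac{4171}{5770} - \left(\frac{351}{190} + \frac{6 i}{5}\right)\right) = - 33070 \left(- \frac{140888}{54815} - \frac{6 i}{5}\right) = \frac{931833232}{10963} + 39684 i$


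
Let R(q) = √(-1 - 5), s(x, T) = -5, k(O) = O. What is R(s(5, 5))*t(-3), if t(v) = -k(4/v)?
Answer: 4*I*√6/3 ≈ 3.266*I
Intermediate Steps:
t(v) = -4/v
R(q) = I*√6 (R(q) = √(-6) = I*√6)
R(s(5, 5))*t(-3) = (I*√6)*(-4/(-3)) = (I*√6)*(-4*(-⅓)) = (I*√6)*(4/3) = 4*I*√6/3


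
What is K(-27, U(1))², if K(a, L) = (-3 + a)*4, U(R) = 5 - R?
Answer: 14400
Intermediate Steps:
K(a, L) = -12 + 4*a
K(-27, U(1))² = (-12 + 4*(-27))² = (-12 - 108)² = (-120)² = 14400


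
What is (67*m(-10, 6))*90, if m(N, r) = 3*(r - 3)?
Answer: 54270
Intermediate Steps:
m(N, r) = -9 + 3*r (m(N, r) = 3*(-3 + r) = -9 + 3*r)
(67*m(-10, 6))*90 = (67*(-9 + 3*6))*90 = (67*(-9 + 18))*90 = (67*9)*90 = 603*90 = 54270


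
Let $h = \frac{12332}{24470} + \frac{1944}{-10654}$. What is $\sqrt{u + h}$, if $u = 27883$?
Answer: $\frac{\sqrt{118445304066393272465}}{65175845} \approx 166.98$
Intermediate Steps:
$h = \frac{20953862}{65175845}$ ($h = 12332 \cdot \frac{1}{24470} + 1944 \left(- \frac{1}{10654}\right) = \frac{6166}{12235} - \frac{972}{5327} = \frac{20953862}{65175845} \approx 0.3215$)
$\sqrt{u + h} = \sqrt{27883 + \frac{20953862}{65175845}} = \sqrt{\frac{1817319039997}{65175845}} = \frac{\sqrt{118445304066393272465}}{65175845}$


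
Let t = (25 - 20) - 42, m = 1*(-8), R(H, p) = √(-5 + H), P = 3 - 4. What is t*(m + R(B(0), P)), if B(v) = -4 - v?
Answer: 296 - 111*I ≈ 296.0 - 111.0*I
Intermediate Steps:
P = -1
m = -8
t = -37 (t = 5 - 42 = -37)
t*(m + R(B(0), P)) = -37*(-8 + √(-5 + (-4 - 1*0))) = -37*(-8 + √(-5 + (-4 + 0))) = -37*(-8 + √(-5 - 4)) = -37*(-8 + √(-9)) = -37*(-8 + 3*I) = 296 - 111*I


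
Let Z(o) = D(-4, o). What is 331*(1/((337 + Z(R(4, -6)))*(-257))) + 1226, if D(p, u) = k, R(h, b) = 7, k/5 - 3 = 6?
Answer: 120360993/98174 ≈ 1226.0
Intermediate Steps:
k = 45 (k = 15 + 5*6 = 15 + 30 = 45)
D(p, u) = 45
Z(o) = 45
331*(1/((337 + Z(R(4, -6)))*(-257))) + 1226 = 331*(1/((337 + 45)*(-257))) + 1226 = 331*(-1/257/382) + 1226 = 331*((1/382)*(-1/257)) + 1226 = 331*(-1/98174) + 1226 = -331/98174 + 1226 = 120360993/98174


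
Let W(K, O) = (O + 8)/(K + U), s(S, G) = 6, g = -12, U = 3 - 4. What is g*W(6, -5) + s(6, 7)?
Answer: -6/5 ≈ -1.2000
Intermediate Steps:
U = -1
W(K, O) = (8 + O)/(-1 + K) (W(K, O) = (O + 8)/(K - 1) = (8 + O)/(-1 + K))
g*W(6, -5) + s(6, 7) = -12*(8 - 5)/(-1 + 6) + 6 = -12*3/5 + 6 = -12*⅗ + 6 = -36/5 + 6 = -6/5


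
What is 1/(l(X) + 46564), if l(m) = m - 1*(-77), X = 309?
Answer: 1/46950 ≈ 2.1299e-5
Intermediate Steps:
l(m) = 77 + m (l(m) = m + 77 = 77 + m)
1/(l(X) + 46564) = 1/((77 + 309) + 46564) = 1/(386 + 46564) = 1/46950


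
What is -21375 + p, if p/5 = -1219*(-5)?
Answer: 9100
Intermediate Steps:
p = 30475 (p = 5*(-1219*(-5)) = 5*6095 = 30475)
-21375 + p = -21375 + 30475 = 9100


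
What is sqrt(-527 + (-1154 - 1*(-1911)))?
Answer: sqrt(230) ≈ 15.166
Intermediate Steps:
sqrt(-527 + (-1154 - 1*(-1911))) = sqrt(-527 + (-1154 + 1911)) = sqrt(-527 + 757) = sqrt(230)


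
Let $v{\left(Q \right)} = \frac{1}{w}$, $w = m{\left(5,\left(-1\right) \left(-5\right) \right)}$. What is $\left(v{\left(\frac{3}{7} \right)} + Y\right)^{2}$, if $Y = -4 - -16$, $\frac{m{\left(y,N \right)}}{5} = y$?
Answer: $\frac{90601}{625} \approx 144.96$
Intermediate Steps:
$m{\left(y,N \right)} = 5 y$
$w = 25$ ($w = 5 \cdot 5 = 25$)
$Y = 12$ ($Y = -4 + 16 = 12$)
$v{\left(Q \right)} = \frac{1}{25}$
$\left(v{\left(\frac{3}{7} \right)} + Y\right)^{2} = \left(\frac{1}{25} + 12\right)^{2} = \left(\frac{301}{25}\right)^{2} = \frac{90601}{625}$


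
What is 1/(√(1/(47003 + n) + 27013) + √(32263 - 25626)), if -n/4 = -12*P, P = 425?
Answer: 67403/(6*√3409013895770 + 67403*√6637) ≈ 0.0040679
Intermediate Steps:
n = 20400 (n = -(-48)*425 = -4*(-5100) = 20400)
1/(√(1/(47003 + n) + 27013) + √(32263 - 25626)) = 1/(√(1/(47003 + 20400) + 27013) + √(32263 - 25626)) = 1/(√(1/67403 + 27013) + √6637) = 1/(√(1820757240/67403) + √6637) = 1/(6*√3409013895770/67403 + √6637) = 1/(√6637 + 6*√3409013895770/67403)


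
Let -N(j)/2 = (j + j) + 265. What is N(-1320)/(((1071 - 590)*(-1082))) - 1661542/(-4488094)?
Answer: 16219572982/44919088799 ≈ 0.36108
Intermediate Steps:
N(j) = -530 - 4*j (N(j) = -2*((j + j) + 265) = -2*(2*j + 265) = -2*(265 + 2*j) = -530 - 4*j)
N(-1320)/(((1071 - 590)*(-1082))) - 1661542/(-4488094) = (-530 - 4*(-1320))/(((1071 - 590)*(-1082))) - 1661542/(-4488094) = (-530 + 5280)/((481*(-1082))) - 1661542*(-1/4488094) = 4750/(-520442) + 830771/2244047 = 4750*(-1/520442) + 830771/2244047 = -2375/260221 + 830771/2244047 = 16219572982/44919088799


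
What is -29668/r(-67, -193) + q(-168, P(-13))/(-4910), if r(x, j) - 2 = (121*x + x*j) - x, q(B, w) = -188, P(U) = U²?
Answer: -72374998/12012315 ≈ -6.0251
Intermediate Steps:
r(x, j) = 2 + 120*x + j*x (r(x, j) = 2 + ((121*x + x*j) - x) = 2 + ((121*x + j*x) - x) = 2 + (120*x + j*x) = 2 + 120*x + j*x)
-29668/r(-67, -193) + q(-168, P(-13))/(-4910) = -29668/(2 + 120*(-67) - 193*(-67)) - 188/(-4910) = -29668/(2 - 8040 + 12931) - 188*(-1/4910) = -29668/4893 + 94/2455 = -72374998/12012315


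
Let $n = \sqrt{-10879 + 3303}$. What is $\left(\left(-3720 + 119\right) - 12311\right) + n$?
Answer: $-15912 + 2 i \sqrt{1894} \approx -15912.0 + 87.04 i$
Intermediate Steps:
$n = 2 i \sqrt{1894}$ ($n = \sqrt{-7576} = 2 i \sqrt{1894} \approx 87.04 i$)
$\left(\left(-3720 + 119\right) - 12311\right) + n = \left(\left(-3720 + 119\right) - 12311\right) + 2 i \sqrt{1894} = \left(-3601 - 12311\right) + 2 i \sqrt{1894} = -15912 + 2 i \sqrt{1894}$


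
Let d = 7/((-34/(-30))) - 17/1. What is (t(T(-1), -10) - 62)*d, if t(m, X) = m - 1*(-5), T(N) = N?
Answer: 10672/17 ≈ 627.76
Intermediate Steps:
d = -184/17 (d = 7/((-34*(-1/30))) - 17*1 = 7/(17/15) - 17 = 7*(15/17) - 17 = 105/17 - 17 = -184/17 ≈ -10.824)
t(m, X) = 5 + m (t(m, X) = m + 5 = 5 + m)
(t(T(-1), -10) - 62)*d = ((5 - 1) - 62)*(-184/17) = (4 - 62)*(-184/17) = -58*(-184/17) = 10672/17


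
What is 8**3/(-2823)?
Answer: -512/2823 ≈ -0.18137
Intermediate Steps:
8**3/(-2823) = 512*(-1/2823) = -512/2823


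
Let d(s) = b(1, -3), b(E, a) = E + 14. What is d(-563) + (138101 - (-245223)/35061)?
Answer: 1614243433/11687 ≈ 1.3812e+5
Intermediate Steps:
b(E, a) = 14 + E
d(s) = 15 (d(s) = 14 + 1 = 15)
d(-563) + (138101 - (-245223)/35061) = 15 + (138101 - (-245223)/35061) = 15 + (138101 - 1*(-81741/11687)) = 15 + (138101 + 81741/11687) = 15 + 1614068128/11687 = 1614243433/11687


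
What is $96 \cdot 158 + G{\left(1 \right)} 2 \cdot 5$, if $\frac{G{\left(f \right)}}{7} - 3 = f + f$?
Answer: $15518$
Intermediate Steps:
$G{\left(f \right)} = 21 + 14 f$ ($G{\left(f \right)} = 21 + 7 \left(f + f\right) = 21 + 7 \cdot 2 f = 21 + 14 f$)
$96 \cdot 158 + G{\left(1 \right)} 2 \cdot 5 = 96 \cdot 158 + \left(21 + 14 \cdot 1\right) 2 \cdot 5 = 15168 + \left(21 + 14\right) 2 \cdot 5 = 15168 + 35 \cdot 2 \cdot 5 = 15168 + 70 \cdot 5 = 15168 + 350 = 15518$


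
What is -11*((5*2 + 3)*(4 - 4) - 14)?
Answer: 154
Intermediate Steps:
-11*((5*2 + 3)*(4 - 4) - 14) = -11*((10 + 3)*0 - 14) = -11*(13*0 - 14) = -11*(0 - 14) = -11*(-14) = 154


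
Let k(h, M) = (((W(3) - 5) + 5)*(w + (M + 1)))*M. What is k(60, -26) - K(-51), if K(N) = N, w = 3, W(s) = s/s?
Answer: 623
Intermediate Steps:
W(s) = 1
k(h, M) = M*(4 + M) (k(h, M) = (((1 - 5) + 5)*(3 + (M + 1)))*M = ((-4 + 5)*(3 + (1 + M)))*M = (1*(4 + M))*M = (4 + M)*M = M*(4 + M))
k(60, -26) - K(-51) = -26*(4 - 26) - 1*(-51) = -26*(-22) + 51 = 572 + 51 = 623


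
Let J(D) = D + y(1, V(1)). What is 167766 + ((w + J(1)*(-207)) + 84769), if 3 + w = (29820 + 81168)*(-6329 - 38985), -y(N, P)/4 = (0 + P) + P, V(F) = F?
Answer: -5029056251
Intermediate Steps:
y(N, P) = -8*P (y(N, P) = -4*((0 + P) + P) = -4*(P + P) = -8*P)
J(D) = -8 + D (J(D) = D - 8*1 = D - 8 = -8 + D)
w = -5029310235 (w = -3 + (29820 + 81168)*(-6329 - 38985) = -3 + 110988*(-45314) = -3 - 5029310232 = -5029310235)
167766 + ((w + J(1)*(-207)) + 84769) = 167766 + ((-5029310235 + (-8 + 1)*(-207)) + 84769) = 167766 + ((-5029310235 - 7*(-207)) + 84769) = 167766 + ((-5029310235 + 1449) + 84769) = 167766 + (-5029308786 + 84769) = 167766 - 5029224017 = -5029056251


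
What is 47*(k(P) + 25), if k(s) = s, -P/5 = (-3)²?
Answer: -940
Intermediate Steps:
P = -45 (P = -5*(-3)² = -5*9 = -45)
47*(k(P) + 25) = 47*(-45 + 25) = 47*(-20) = -940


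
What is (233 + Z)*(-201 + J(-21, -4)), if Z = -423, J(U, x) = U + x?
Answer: 42940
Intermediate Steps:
(233 + Z)*(-201 + J(-21, -4)) = (233 - 423)*(-201 + (-21 - 4)) = -190*(-201 - 25) = -190*(-226) = 42940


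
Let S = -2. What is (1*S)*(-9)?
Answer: 18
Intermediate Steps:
(1*S)*(-9) = (1*(-2))*(-9) = -2*(-9) = 18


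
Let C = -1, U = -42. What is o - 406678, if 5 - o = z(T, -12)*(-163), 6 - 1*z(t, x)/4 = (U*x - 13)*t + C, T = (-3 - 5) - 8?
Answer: 4720003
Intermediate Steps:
T = -16 (T = -8 - 8 = -16)
z(t, x) = 28 - 4*t*(-13 - 42*x) (z(t, x) = 24 - 4*((-42*x - 13)*t - 1) = 24 - 4*((-13 - 42*x)*t - 1) = 24 - 4*(t*(-13 - 42*x) - 1) = 24 - 4*(-1 + t*(-13 - 42*x)) = 24 + (4 - 4*t*(-13 - 42*x)) = 28 - 4*t*(-13 - 42*x))
o = 5126681 (o = 5 - (28 + 52*(-16) + 168*(-16)*(-12))*(-163) = 5 - (28 - 832 + 32256)*(-163) = 5 - 31452*(-163) = 5 - 1*(-5126676) = 5 + 5126676 = 5126681)
o - 406678 = 5126681 - 406678 = 4720003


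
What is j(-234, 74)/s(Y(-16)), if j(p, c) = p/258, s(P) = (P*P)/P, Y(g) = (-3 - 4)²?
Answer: -39/2107 ≈ -0.018510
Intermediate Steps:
Y(g) = 49 (Y(g) = (-7)² = 49)
s(P) = P (s(P) = P²/P = P)
j(p, c) = p/258 (j(p, c) = p*(1/258) = p/258)
j(-234, 74)/s(Y(-16)) = ((1/258)*(-234))/49 = -39/43*1/49 = -39/2107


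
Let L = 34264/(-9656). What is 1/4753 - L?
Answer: 20358306/5736871 ≈ 3.5487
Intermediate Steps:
L = -4283/1207 (L = 34264*(-1/9656) = -4283/1207 ≈ -3.5485)
1/4753 - L = 1/4753 - 1*(-4283/1207) = 1/4753 + 4283/1207 = 20358306/5736871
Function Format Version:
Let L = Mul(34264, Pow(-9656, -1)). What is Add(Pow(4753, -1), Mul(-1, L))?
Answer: Rational(20358306, 5736871) ≈ 3.5487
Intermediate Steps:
L = Rational(-4283, 1207) (L = Mul(34264, Rational(-1, 9656)) = Rational(-4283, 1207) ≈ -3.5485)
Add(Pow(4753, -1), Mul(-1, L)) = Add(Pow(4753, -1), Mul(-1, Rational(-4283, 1207))) = Add(Rational(1, 4753), Rational(4283, 1207)) = Rational(20358306, 5736871)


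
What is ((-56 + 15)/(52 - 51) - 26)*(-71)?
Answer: 4757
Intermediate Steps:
((-56 + 15)/(52 - 51) - 26)*(-71) = (-41/1 - 26)*(-71) = (-41*1 - 26)*(-71) = (-41 - 26)*(-71) = -67*(-71) = 4757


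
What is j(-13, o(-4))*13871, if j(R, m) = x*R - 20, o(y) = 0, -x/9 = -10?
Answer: -16506490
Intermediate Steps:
x = 90 (x = -9*(-10) = 90)
j(R, m) = -20 + 90*R (j(R, m) = 90*R - 20 = -20 + 90*R)
j(-13, o(-4))*13871 = (-20 + 90*(-13))*13871 = (-20 - 1170)*13871 = -1190*13871 = -16506490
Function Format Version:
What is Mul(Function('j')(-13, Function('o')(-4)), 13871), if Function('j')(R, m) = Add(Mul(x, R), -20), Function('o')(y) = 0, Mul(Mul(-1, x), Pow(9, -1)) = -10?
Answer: -16506490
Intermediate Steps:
x = 90 (x = Mul(-9, -10) = 90)
Function('j')(R, m) = Add(-20, Mul(90, R)) (Function('j')(R, m) = Add(Mul(90, R), -20) = Add(-20, Mul(90, R)))
Mul(Function('j')(-13, Function('o')(-4)), 13871) = Mul(Add(-20, Mul(90, -13)), 13871) = Mul(Add(-20, -1170), 13871) = Mul(-1190, 13871) = -16506490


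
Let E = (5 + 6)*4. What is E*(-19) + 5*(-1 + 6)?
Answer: -811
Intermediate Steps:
E = 44 (E = 11*4 = 44)
E*(-19) + 5*(-1 + 6) = 44*(-19) + 5*(-1 + 6) = -836 + 5*5 = -836 + 25 = -811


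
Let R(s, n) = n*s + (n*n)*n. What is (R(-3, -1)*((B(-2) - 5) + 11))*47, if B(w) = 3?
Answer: 846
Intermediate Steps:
R(s, n) = n³ + n*s (R(s, n) = n*s + n²*n = n*s + n³ = n³ + n*s)
(R(-3, -1)*((B(-2) - 5) + 11))*47 = ((-(-3 + (-1)²))*((3 - 5) + 11))*47 = ((-(-3 + 1))*(-2 + 11))*47 = (-1*(-2)*9)*47 = (2*9)*47 = 18*47 = 846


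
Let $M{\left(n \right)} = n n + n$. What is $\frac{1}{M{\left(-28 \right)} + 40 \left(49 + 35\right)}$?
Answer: $\frac{1}{4116} \approx 0.00024295$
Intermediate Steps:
$M{\left(n \right)} = n + n^{2}$ ($M{\left(n \right)} = n^{2} + n = n + n^{2}$)
$\frac{1}{M{\left(-28 \right)} + 40 \left(49 + 35\right)} = \frac{1}{- 28 \left(1 - 28\right) + 40 \left(49 + 35\right)} = \frac{1}{\left(-28\right) \left(-27\right) + 40 \cdot 84} = \frac{1}{756 + 3360} = \frac{1}{4116}$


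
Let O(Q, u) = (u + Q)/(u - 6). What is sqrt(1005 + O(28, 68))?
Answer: 3*sqrt(107477)/31 ≈ 31.726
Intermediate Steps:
O(Q, u) = (Q + u)/(-6 + u)
sqrt(1005 + O(28, 68)) = sqrt(1005 + (28 + 68)/(-6 + 68)) = sqrt(1005 + 96/62) = sqrt(1005 + (1/62)*96) = sqrt(1005 + 48/31) = sqrt(31203/31) = 3*sqrt(107477)/31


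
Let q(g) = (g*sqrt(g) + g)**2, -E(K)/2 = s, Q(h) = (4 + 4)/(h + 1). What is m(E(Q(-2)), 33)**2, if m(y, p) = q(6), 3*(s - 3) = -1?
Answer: 94608 + 36288*sqrt(6) ≈ 1.8350e+5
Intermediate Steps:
s = 8/3 (s = 3 + (1/3)*(-1) = 3 - 1/3 = 8/3 ≈ 2.6667)
Q(h) = 8/(1 + h)
E(K) = -16/3 (E(K) = -2*8/3 = -16/3)
q(g) = (g + g**(3/2))**2 (q(g) = (g**(3/2) + g)**2 = (g + g**(3/2))**2)
m(y, p) = (6 + 6*sqrt(6))**2 (m(y, p) = (6 + 6**(3/2))**2 = (6 + 6*sqrt(6))**2)
m(E(Q(-2)), 33)**2 = (252 + 72*sqrt(6))**2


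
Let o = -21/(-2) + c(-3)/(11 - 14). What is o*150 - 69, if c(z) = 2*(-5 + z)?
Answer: 2306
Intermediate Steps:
c(z) = -10 + 2*z
o = 95/6 (o = -21/(-2) + (-10 + 2*(-3))/(11 - 14) = -21*(-1/2) + (-10 - 6)/(-3) = 21/2 - 16*(-1/3) = 21/2 + 16/3 = 95/6 ≈ 15.833)
o*150 - 69 = (95/6)*150 - 69 = 2375 - 69 = 2306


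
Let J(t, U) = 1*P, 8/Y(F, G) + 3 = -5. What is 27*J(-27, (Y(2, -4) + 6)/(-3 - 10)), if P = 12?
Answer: 324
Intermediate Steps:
Y(F, G) = -1 (Y(F, G) = 8/(-3 - 5) = 8/(-8) = 8*(-⅛) = -1)
J(t, U) = 12 (J(t, U) = 1*12 = 12)
27*J(-27, (Y(2, -4) + 6)/(-3 - 10)) = 27*12 = 324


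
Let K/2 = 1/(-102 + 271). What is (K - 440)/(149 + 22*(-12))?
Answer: 74358/19435 ≈ 3.8260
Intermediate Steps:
K = 2/169 (K = 2/(-102 + 271) = 2/169 ≈ 0.011834)
(K - 440)/(149 + 22*(-12)) = (2/169 - 440)/(149 + 22*(-12)) = -74358/(169*(149 - 264)) = -74358/169/(-115) = -74358/169*(-1/115) = 74358/19435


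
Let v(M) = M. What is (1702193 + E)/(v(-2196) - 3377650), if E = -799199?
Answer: -451497/1689923 ≈ -0.26717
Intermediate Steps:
(1702193 + E)/(v(-2196) - 3377650) = (1702193 - 799199)/(-2196 - 3377650) = 902994/(-3379846) = 902994*(-1/3379846) = -451497/1689923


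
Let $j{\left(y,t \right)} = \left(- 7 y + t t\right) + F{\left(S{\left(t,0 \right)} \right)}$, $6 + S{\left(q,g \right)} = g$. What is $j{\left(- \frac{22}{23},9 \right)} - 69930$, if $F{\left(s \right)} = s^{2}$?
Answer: $- \frac{1605545}{23} \approx -69806.0$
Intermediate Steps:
$S{\left(q,g \right)} = -6 + g$
$j{\left(y,t \right)} = 36 + t^{2} - 7 y$ ($j{\left(y,t \right)} = \left(- 7 y + t t\right) + \left(-6 + 0\right)^{2} = \left(- 7 y + t^{2}\right) + \left(-6\right)^{2} = \left(t^{2} - 7 y\right) + 36 = 36 + t^{2} - 7 y$)
$j{\left(- \frac{22}{23},9 \right)} - 69930 = \left(36 + 9^{2} - 7 \left(- \frac{22}{23}\right)\right) - 69930 = \left(36 + 81 - 7 \left(\left(-22\right) \frac{1}{23}\right)\right) - 69930 = \left(36 + 81 - - \frac{154}{23}\right) - 69930 = \left(36 + 81 + \frac{154}{23}\right) - 69930 = \frac{2845}{23} - 69930 = - \frac{1605545}{23}$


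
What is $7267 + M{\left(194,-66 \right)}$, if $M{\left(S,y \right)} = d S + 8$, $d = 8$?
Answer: $8827$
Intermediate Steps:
$M{\left(S,y \right)} = 8 + 8 S$ ($M{\left(S,y \right)} = 8 S + 8 = 8 + 8 S$)
$7267 + M{\left(194,-66 \right)} = 7267 + \left(8 + 8 \cdot 194\right) = 7267 + \left(8 + 1552\right) = 7267 + 1560 = 8827$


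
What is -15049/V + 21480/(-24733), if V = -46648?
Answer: -629792123/1153744984 ≈ -0.54587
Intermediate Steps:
-15049/V + 21480/(-24733) = -15049/(-46648) + 21480/(-24733) = -15049*(-1/46648) + 21480*(-1/24733) = 15049/46648 - 21480/24733 = -629792123/1153744984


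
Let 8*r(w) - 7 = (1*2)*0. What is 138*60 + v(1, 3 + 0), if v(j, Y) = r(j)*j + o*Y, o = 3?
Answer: 66319/8 ≈ 8289.9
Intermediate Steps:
r(w) = 7/8 (r(w) = 7/8 + ((1*2)*0)/8 = 7/8 + (2*0)/8 = 7/8 + (⅛)*0 = 7/8 + 0 = 7/8)
v(j, Y) = 3*Y + 7*j/8 (v(j, Y) = 7*j/8 + 3*Y = 3*Y + 7*j/8)
138*60 + v(1, 3 + 0) = 138*60 + (3*(3 + 0) + (7/8)*1) = 8280 + (3*3 + 7/8) = 8280 + (9 + 7/8) = 8280 + 79/8 = 66319/8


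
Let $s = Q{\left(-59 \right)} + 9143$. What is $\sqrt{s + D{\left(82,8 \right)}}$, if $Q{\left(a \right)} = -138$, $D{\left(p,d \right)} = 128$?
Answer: $\sqrt{9133} \approx 95.567$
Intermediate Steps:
$s = 9005$ ($s = -138 + 9143 = 9005$)
$\sqrt{s + D{\left(82,8 \right)}} = \sqrt{9005 + 128} = \sqrt{9133}$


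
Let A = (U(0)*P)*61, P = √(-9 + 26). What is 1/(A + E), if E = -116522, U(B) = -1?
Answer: -116522/13577313227 + 61*√17/13577313227 ≈ -8.5636e-6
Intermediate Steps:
P = √17 ≈ 4.1231
A = -61*√17 (A = -√17*61 = -61*√17 ≈ -251.51)
1/(A + E) = 1/(-61*√17 - 116522) = 1/(-116522 - 61*√17)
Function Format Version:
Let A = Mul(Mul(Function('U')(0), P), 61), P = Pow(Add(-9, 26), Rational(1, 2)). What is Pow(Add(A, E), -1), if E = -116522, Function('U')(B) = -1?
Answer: Add(Rational(-116522, 13577313227), Mul(Rational(61, 13577313227), Pow(17, Rational(1, 2)))) ≈ -8.5636e-6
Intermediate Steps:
P = Pow(17, Rational(1, 2)) ≈ 4.1231
A = Mul(-61, Pow(17, Rational(1, 2))) (A = Mul(Mul(-1, Pow(17, Rational(1, 2))), 61) = Mul(-61, Pow(17, Rational(1, 2))) ≈ -251.51)
Pow(Add(A, E), -1) = Pow(Add(Mul(-61, Pow(17, Rational(1, 2))), -116522), -1) = Pow(Add(-116522, Mul(-61, Pow(17, Rational(1, 2)))), -1)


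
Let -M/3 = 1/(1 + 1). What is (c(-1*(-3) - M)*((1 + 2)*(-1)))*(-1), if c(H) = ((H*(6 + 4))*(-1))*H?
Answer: -1215/2 ≈ -607.50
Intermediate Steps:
M = -3/2 (M = -3/(1 + 1) = -3/2 ≈ -1.5000)
c(H) = -10*H**2 (c(H) = ((H*10)*(-1))*H = ((10*H)*(-1))*H = (-10*H)*H = -10*H**2)
(c(-1*(-3) - M)*((1 + 2)*(-1)))*(-1) = ((-10*(-1*(-3) - 1*(-3/2))**2)*((1 + 2)*(-1)))*(-1) = ((-10*(3 + 3/2)**2)*(3*(-1)))*(-1) = (-10*(9/2)**2*(-3))*(-1) = (-10*81/4*(-3))*(-1) = -405/2*(-3)*(-1) = (1215/2)*(-1) = -1215/2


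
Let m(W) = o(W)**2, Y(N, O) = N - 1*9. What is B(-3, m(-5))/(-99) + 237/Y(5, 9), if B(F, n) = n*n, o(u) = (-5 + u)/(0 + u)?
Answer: -23527/396 ≈ -59.412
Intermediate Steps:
o(u) = (-5 + u)/u
Y(N, O) = -9 + N (Y(N, O) = N - 9 = -9 + N)
m(W) = (-5 + W)**2/W**2 (m(W) = ((-5 + W)/W)**2 = (-5 + W)**2/W**2)
B(F, n) = n**2
B(-3, m(-5))/(-99) + 237/Y(5, 9) = ((-5 - 5)**2/(-5)**2)**2/(-99) + 237/(-9 + 5) = ((1/25)*(-10)**2)**2*(-1/99) + 237/(-4) = ((1/25)*100)**2*(-1/99) + 237*(-1/4) = 4**2*(-1/99) - 237/4 = 16*(-1/99) - 237/4 = -16/99 - 237/4 = -23527/396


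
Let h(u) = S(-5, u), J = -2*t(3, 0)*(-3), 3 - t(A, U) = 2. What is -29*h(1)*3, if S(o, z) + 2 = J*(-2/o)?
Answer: -174/5 ≈ -34.800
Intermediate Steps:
t(A, U) = 1 (t(A, U) = 3 - 1*2 = 3 - 2 = 1)
J = 6 (J = -2*1*(-3) = -2*(-3) = 6)
S(o, z) = -2 - 12/o (S(o, z) = -2 + 6*(-2/o) = -2 - 12/o)
h(u) = ⅖ (h(u) = -2 - 12/(-5) = -2 - 12*(-⅕) = -2 + 12/5 = ⅖)
-29*h(1)*3 = -29*⅖*3 = -58/5*3 = -174/5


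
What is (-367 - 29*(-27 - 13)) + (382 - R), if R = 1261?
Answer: -86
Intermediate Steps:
(-367 - 29*(-27 - 13)) + (382 - R) = (-367 - 29*(-27 - 13)) + (382 - 1*1261) = (-367 - 29*(-40)) + (382 - 1261) = (-367 + 1160) - 879 = 793 - 879 = -86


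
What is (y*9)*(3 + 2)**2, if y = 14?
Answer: 3150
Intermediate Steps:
(y*9)*(3 + 2)**2 = (14*9)*(3 + 2)**2 = 126*5**2 = 126*25 = 3150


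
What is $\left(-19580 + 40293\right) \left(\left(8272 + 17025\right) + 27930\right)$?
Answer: $1102490851$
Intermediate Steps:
$\left(-19580 + 40293\right) \left(\left(8272 + 17025\right) + 27930\right) = 20713 \left(25297 + 27930\right) = 20713 \cdot 53227 = 1102490851$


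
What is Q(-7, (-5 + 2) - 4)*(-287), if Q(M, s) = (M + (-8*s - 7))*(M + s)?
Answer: 168756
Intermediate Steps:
Q(M, s) = (M + s)*(-7 + M - 8*s) (Q(M, s) = (M + (-7 - 8*s))*(M + s) = (-7 + M - 8*s)*(M + s) = (M + s)*(-7 + M - 8*s))
Q(-7, (-5 + 2) - 4)*(-287) = ((-7)² - 8*((-5 + 2) - 4)² - 7*(-7) - 7*((-5 + 2) - 4) - 7*(-7)*((-5 + 2) - 4))*(-287) = (49 - 8*(-3 - 4)² + 49 - 7*(-3 - 4) - 7*(-7)*(-3 - 4))*(-287) = (49 - 8*(-7)² + 49 - 7*(-7) - 7*(-7)*(-7))*(-287) = (49 - 8*49 + 49 + 49 - 343)*(-287) = (49 - 392 + 49 + 49 - 343)*(-287) = -588*(-287) = 168756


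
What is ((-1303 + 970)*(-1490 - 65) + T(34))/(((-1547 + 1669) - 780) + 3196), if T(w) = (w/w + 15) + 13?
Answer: 258922/1269 ≈ 204.04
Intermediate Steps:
T(w) = 29 (T(w) = (1 + 15) + 13 = 16 + 13 = 29)
((-1303 + 970)*(-1490 - 65) + T(34))/(((-1547 + 1669) - 780) + 3196) = ((-1303 + 970)*(-1490 - 65) + 29)/(((-1547 + 1669) - 780) + 3196) = (-333*(-1555) + 29)/((122 - 780) + 3196) = (517815 + 29)/(-658 + 3196) = 517844/2538 = 517844*(1/2538) = 258922/1269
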